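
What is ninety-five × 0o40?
Convert ninety-five (English words) → 95 (decimal)
Convert 0o40 (octal) → 4×8 = 32 (decimal)
Compute 95 × 32 = 3040
3040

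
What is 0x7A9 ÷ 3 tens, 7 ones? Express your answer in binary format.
Convert 0x7A9 (hexadecimal) → 7×256 + 10×16 + 9 = 1961 (decimal)
Convert 3 tens, 7 ones (place-value notation) → 3×10 + 7 = 37 (decimal)
Compute 1961 ÷ 37 = 53
Convert 53 (decimal) → 53 = 32 + 16 + 4 + 1 → 0b110101 (binary)
0b110101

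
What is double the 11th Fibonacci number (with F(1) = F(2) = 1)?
The 11th Fibonacci number (with F(1) = F(2) = 1): 1, 1, 2, 3, 5, 8, 13, 21, 34, 55, 89 → 89
Compute 89 × 2 = 178
178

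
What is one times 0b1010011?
Convert one (English words) → 1 (decimal)
Convert 0b1010011 (binary) → 64 + 16 + 2 + 1 = 83 (decimal)
Compute 1 × 83 = 83
83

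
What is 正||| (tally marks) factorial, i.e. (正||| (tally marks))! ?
Convert 正||| (tally marks) → 5 + 3 = 8 (decimal)
Compute 8! = 40320
40320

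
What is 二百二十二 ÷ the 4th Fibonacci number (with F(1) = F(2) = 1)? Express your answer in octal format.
Convert 二百二十二 (Chinese numeral) → 2×100 + 2×10 + 2 = 222 (decimal)
Convert the 4th Fibonacci number (with F(1) = F(2) = 1) (Fibonacci index) → 1, 1, 2, 3 → 3 (decimal)
Compute 222 ÷ 3 = 74
Convert 74 (decimal) → 74 = 1×64 + 1×8 + 2 → 0o112 (octal)
0o112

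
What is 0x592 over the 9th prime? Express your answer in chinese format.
Convert 0x592 (hexadecimal) → 5×256 + 9×16 + 2 = 1426 (decimal)
Convert the 9th prime (prime index) → 23 (decimal)
Compute 1426 ÷ 23 = 62
Convert 62 (decimal) → 62 = 6×10 + 2 → 六十二 (Chinese numeral)
六十二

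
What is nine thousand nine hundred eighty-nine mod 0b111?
Convert nine thousand nine hundred eighty-nine (English words) → 9×1000 + 9×100 + 89 = 9989 (decimal)
Convert 0b111 (binary) → 4 + 2 + 1 = 7 (decimal)
Compute 9989 mod 7 = 0
0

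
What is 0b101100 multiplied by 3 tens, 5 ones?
Convert 0b101100 (binary) → 32 + 8 + 4 = 44 (decimal)
Convert 3 tens, 5 ones (place-value notation) → 3×10 + 5 = 35 (decimal)
Compute 44 × 35 = 1540
1540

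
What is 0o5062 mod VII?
Convert 0o5062 (octal) → 5×512 + 6×8 + 2 = 2610 (decimal)
Convert VII (Roman numeral) → 5 + 1 + 1 = 7 (decimal)
Compute 2610 mod 7 = 6
6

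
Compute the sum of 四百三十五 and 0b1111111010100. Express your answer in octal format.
Convert 四百三十五 (Chinese numeral) → 4×100 + 3×10 + 5 = 435 (decimal)
Convert 0b1111111010100 (binary) → 4096 + 2048 + 1024 + 512 + 256 + 128 + 64 + 16 + 4 = 8148 (decimal)
Compute 435 + 8148 = 8583
Convert 8583 (decimal) → 8583 = 2×4096 + 6×64 + 7 → 0o20607 (octal)
0o20607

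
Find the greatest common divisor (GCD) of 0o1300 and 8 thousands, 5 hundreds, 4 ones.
Convert 0o1300 (octal) → 1×512 + 3×64 = 704 (decimal)
Convert 8 thousands, 5 hundreds, 4 ones (place-value notation) → 8×1000 + 5×100 + 4 = 8504 (decimal)
Compute gcd(704, 8504) = 8
8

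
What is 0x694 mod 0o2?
Convert 0x694 (hexadecimal) → 6×256 + 9×16 + 4 = 1684 (decimal)
Convert 0o2 (octal) → 2 (decimal)
Compute 1684 mod 2 = 0
0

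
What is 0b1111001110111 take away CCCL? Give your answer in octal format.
Convert 0b1111001110111 (binary) → 4096 + 2048 + 1024 + 512 + 64 + 32 + 16 + 4 + 2 + 1 = 7799 (decimal)
Convert CCCL (Roman numeral) → 100 + 100 + 100 + 50 = 350 (decimal)
Compute 7799 - 350 = 7449
Convert 7449 (decimal) → 7449 = 1×4096 + 6×512 + 4×64 + 3×8 + 1 → 0o16431 (octal)
0o16431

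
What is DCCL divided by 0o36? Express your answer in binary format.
Convert DCCL (Roman numeral) → 500 + 100 + 100 + 50 = 750 (decimal)
Convert 0o36 (octal) → 3×8 + 6 = 30 (decimal)
Compute 750 ÷ 30 = 25
Convert 25 (decimal) → 25 = 16 + 8 + 1 → 0b11001 (binary)
0b11001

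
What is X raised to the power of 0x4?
Convert X (Roman numeral) → 10 (decimal)
Convert 0x4 (hexadecimal) → 4 (decimal)
Compute 10 ^ 4 = 10000
10000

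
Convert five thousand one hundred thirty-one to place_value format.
Convert five thousand one hundred thirty-one (English words) → 5×1000 + 1×100 + 31 = 5131 (decimal)
Convert 5131 (decimal) → 5131 = 5×1000 + 1×100 + 3×10 + 1 → 5 thousands, 1 hundred, 3 tens, 1 one (place-value notation)
5 thousands, 1 hundred, 3 tens, 1 one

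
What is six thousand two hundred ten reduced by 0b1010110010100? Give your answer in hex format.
Convert six thousand two hundred ten (English words) → 6×1000 + 2×100 + 10 = 6210 (decimal)
Convert 0b1010110010100 (binary) → 4096 + 1024 + 256 + 128 + 16 + 4 = 5524 (decimal)
Compute 6210 - 5524 = 686
Convert 686 (decimal) → 686 = 2×256 + 10×16 + 14 → 0x2AE (hexadecimal)
0x2AE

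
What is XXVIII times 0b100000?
Convert XXVIII (Roman numeral) → 10 + 10 + 5 + 1 + 1 + 1 = 28 (decimal)
Convert 0b100000 (binary) → 32 (decimal)
Compute 28 × 32 = 896
896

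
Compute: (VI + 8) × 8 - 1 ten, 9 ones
Convert VI (Roman numeral) → 5 + 1 = 6 (decimal)
Convert 1 ten, 9 ones (place-value notation) → 1×10 + 9 = 19 (decimal)
Expression in decimal: (6 + 8) × 8 - 19
Parentheses first: 6 + 8 = 14
Multiply: 14 × 8 = 112
Subtract: 112 - 19 = 93
93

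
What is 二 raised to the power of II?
Convert 二 (Chinese numeral) → 2 (decimal)
Convert II (Roman numeral) → 1 + 1 = 2 (decimal)
Compute 2 ^ 2 = 4
4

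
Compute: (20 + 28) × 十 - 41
Convert 十 (Chinese numeral) → 1×10 = 10 (decimal)
Expression in decimal: (20 + 28) × 10 - 41
Parentheses first: 20 + 28 = 48
Multiply: 48 × 10 = 480
Subtract: 480 - 41 = 439
439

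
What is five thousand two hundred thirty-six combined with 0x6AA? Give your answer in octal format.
Convert five thousand two hundred thirty-six (English words) → 5×1000 + 2×100 + 36 = 5236 (decimal)
Convert 0x6AA (hexadecimal) → 6×256 + 10×16 + 10 = 1706 (decimal)
Compute 5236 + 1706 = 6942
Convert 6942 (decimal) → 6942 = 1×4096 + 5×512 + 4×64 + 3×8 + 6 → 0o15436 (octal)
0o15436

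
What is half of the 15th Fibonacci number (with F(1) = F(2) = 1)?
The 15th Fibonacci number (with F(1) = F(2) = 1): 1, 1, 2, 3, 5, 8, 13, 21, 34, 55, 89, 144, 233, 377, 610 → 610
Compute 610 ÷ 2 = 305
305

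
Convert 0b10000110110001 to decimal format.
Convert 0b10000110110001 (binary) → 8192 + 256 + 128 + 32 + 16 + 1 = 8625 (decimal)
8625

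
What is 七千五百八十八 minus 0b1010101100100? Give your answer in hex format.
Convert 七千五百八十八 (Chinese numeral) → 7×1000 + 5×100 + 8×10 + 8 = 7588 (decimal)
Convert 0b1010101100100 (binary) → 4096 + 1024 + 256 + 64 + 32 + 4 = 5476 (decimal)
Compute 7588 - 5476 = 2112
Convert 2112 (decimal) → 2112 = 8×256 + 4×16 → 0x840 (hexadecimal)
0x840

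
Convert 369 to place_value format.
Convert 369 (decimal) → 369 = 3×100 + 6×10 + 9 → 3 hundreds, 6 tens, 9 ones (place-value notation)
3 hundreds, 6 tens, 9 ones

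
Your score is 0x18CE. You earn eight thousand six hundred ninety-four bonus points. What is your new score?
Convert 0x18CE (hexadecimal) → 1×4096 + 8×256 + 12×16 + 14 = 6350 (decimal)
Convert eight thousand six hundred ninety-four (English words) → 8×1000 + 6×100 + 94 = 8694 (decimal)
Compute 6350 + 8694 = 15044
15044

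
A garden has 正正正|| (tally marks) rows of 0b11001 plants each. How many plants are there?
Convert 0b11001 (binary) → 16 + 8 + 1 = 25 (decimal)
Convert 正正正|| (tally marks) → 5 + 5 + 5 + 2 = 17 (decimal)
Compute 25 × 17 = 425
425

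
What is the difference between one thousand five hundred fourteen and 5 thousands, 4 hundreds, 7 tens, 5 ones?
Convert one thousand five hundred fourteen (English words) → 1×1000 + 5×100 + 14 = 1514 (decimal)
Convert 5 thousands, 4 hundreds, 7 tens, 5 ones (place-value notation) → 5×1000 + 4×100 + 7×10 + 5 = 5475 (decimal)
Difference: |1514 - 5475| = 3961
3961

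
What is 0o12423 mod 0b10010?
Convert 0o12423 (octal) → 1×4096 + 2×512 + 4×64 + 2×8 + 3 = 5395 (decimal)
Convert 0b10010 (binary) → 16 + 2 = 18 (decimal)
Compute 5395 mod 18 = 13
13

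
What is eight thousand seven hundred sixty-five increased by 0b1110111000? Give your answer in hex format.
Convert eight thousand seven hundred sixty-five (English words) → 8×1000 + 7×100 + 65 = 8765 (decimal)
Convert 0b1110111000 (binary) → 512 + 256 + 128 + 32 + 16 + 8 = 952 (decimal)
Compute 8765 + 952 = 9717
Convert 9717 (decimal) → 9717 = 2×4096 + 5×256 + 15×16 + 5 → 0x25F5 (hexadecimal)
0x25F5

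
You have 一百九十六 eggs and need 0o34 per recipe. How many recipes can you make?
Convert 一百九十六 (Chinese numeral) → 1×100 + 9×10 + 6 = 196 (decimal)
Convert 0o34 (octal) → 3×8 + 4 = 28 (decimal)
Compute 196 ÷ 28 = 7
7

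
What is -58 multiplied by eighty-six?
Convert eighty-six (English words) → 86 (decimal)
Compute -58 × 86 = -4988
-4988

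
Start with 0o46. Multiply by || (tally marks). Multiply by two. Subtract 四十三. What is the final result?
Convert 0o46 (octal) → 4×8 + 6 = 38 (decimal)
Start: 38
Convert || (tally marks) → 2 (decimal)
38 × 2 = 76
Convert two (English words) → 2 (decimal)
76 × 2 = 152
Convert 四十三 (Chinese numeral) → 4×10 + 3 = 43 (decimal)
152 - 43 = 109
109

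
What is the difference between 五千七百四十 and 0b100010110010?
Convert 五千七百四十 (Chinese numeral) → 5×1000 + 7×100 + 4×10 = 5740 (decimal)
Convert 0b100010110010 (binary) → 2048 + 128 + 32 + 16 + 2 = 2226 (decimal)
Difference: |5740 - 2226| = 3514
3514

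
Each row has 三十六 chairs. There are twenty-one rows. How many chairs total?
Convert 三十六 (Chinese numeral) → 3×10 + 6 = 36 (decimal)
Convert twenty-one (English words) → 21 (decimal)
Compute 36 × 21 = 756
756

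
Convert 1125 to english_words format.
Convert 1125 (decimal) → 1125 = 1×1000 + 1×100 + 25 → one thousand one hundred twenty-five (English words)
one thousand one hundred twenty-five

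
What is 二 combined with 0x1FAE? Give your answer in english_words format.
Convert 二 (Chinese numeral) → 2 (decimal)
Convert 0x1FAE (hexadecimal) → 1×4096 + 15×256 + 10×16 + 14 = 8110 (decimal)
Compute 2 + 8110 = 8112
Convert 8112 (decimal) → 8112 = 8×1000 + 1×100 + 12 → eight thousand one hundred twelve (English words)
eight thousand one hundred twelve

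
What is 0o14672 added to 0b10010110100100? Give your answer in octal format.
Convert 0o14672 (octal) → 1×4096 + 4×512 + 6×64 + 7×8 + 2 = 6586 (decimal)
Convert 0b10010110100100 (binary) → 8192 + 1024 + 256 + 128 + 32 + 4 = 9636 (decimal)
Compute 6586 + 9636 = 16222
Convert 16222 (decimal) → 16222 = 3×4096 + 7×512 + 5×64 + 3×8 + 6 → 0o37536 (octal)
0o37536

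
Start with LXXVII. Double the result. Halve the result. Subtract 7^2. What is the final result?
Convert LXXVII (Roman numeral) → 50 + 10 + 10 + 5 + 1 + 1 = 77 (decimal)
Start: 77
77 × 2 = 154
154 ÷ 2 = 77
Convert 7^2 (power) → 49 (decimal)
77 - 49 = 28
28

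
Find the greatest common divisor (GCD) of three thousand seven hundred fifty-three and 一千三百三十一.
Convert three thousand seven hundred fifty-three (English words) → 3×1000 + 7×100 + 53 = 3753 (decimal)
Convert 一千三百三十一 (Chinese numeral) → 1×1000 + 3×100 + 3×10 + 1 = 1331 (decimal)
Compute gcd(3753, 1331) = 1
1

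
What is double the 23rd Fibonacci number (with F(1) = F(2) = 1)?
The 23rd Fibonacci number (with F(1) = F(2) = 1) = 28657
Compute 28657 × 2 = 57314
57314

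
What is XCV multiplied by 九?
Convert XCV (Roman numeral) → 90 + 5 = 95 (decimal)
Convert 九 (Chinese numeral) → 9 (decimal)
Compute 95 × 9 = 855
855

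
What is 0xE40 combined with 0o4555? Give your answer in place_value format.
Convert 0xE40 (hexadecimal) → 14×256 + 4×16 = 3648 (decimal)
Convert 0o4555 (octal) → 4×512 + 5×64 + 5×8 + 5 = 2413 (decimal)
Compute 3648 + 2413 = 6061
Convert 6061 (decimal) → 6061 = 6×1000 + 6×10 + 1 → 6 thousands, 6 tens, 1 one (place-value notation)
6 thousands, 6 tens, 1 one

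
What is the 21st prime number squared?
The 21st prime number = 73
Compute 73² = 73 × 73 = 5329
5329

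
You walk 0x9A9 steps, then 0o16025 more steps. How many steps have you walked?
Convert 0x9A9 (hexadecimal) → 9×256 + 10×16 + 9 = 2473 (decimal)
Convert 0o16025 (octal) → 1×4096 + 6×512 + 2×8 + 5 = 7189 (decimal)
Compute 2473 + 7189 = 9662
9662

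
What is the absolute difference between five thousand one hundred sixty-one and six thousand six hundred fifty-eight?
Convert five thousand one hundred sixty-one (English words) → 5×1000 + 1×100 + 61 = 5161 (decimal)
Convert six thousand six hundred fifty-eight (English words) → 6×1000 + 6×100 + 58 = 6658 (decimal)
Compute |5161 - 6658| = 1497
1497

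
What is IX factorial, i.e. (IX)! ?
Convert IX (Roman numeral) → 9 (decimal)
Compute 9! = 362880
362880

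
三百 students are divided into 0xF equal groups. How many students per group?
Convert 三百 (Chinese numeral) → 3×100 = 300 (decimal)
Convert 0xF (hexadecimal) → 15 (decimal)
Compute 300 ÷ 15 = 20
20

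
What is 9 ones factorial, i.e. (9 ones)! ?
Convert 9 ones (place-value notation) → 9 (decimal)
Compute 9! = 362880
362880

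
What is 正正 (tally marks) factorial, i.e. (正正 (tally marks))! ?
Convert 正正 (tally marks) → 5 + 5 = 10 (decimal)
Compute 10! = 3628800
3628800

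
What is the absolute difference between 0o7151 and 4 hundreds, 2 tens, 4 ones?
Convert 0o7151 (octal) → 7×512 + 1×64 + 5×8 + 1 = 3689 (decimal)
Convert 4 hundreds, 2 tens, 4 ones (place-value notation) → 4×100 + 2×10 + 4 = 424 (decimal)
Compute |3689 - 424| = 3265
3265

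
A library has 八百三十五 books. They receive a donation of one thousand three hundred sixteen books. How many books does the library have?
Convert 八百三十五 (Chinese numeral) → 8×100 + 3×10 + 5 = 835 (decimal)
Convert one thousand three hundred sixteen (English words) → 1×1000 + 3×100 + 16 = 1316 (decimal)
Compute 835 + 1316 = 2151
2151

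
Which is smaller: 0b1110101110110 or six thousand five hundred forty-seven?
Convert 0b1110101110110 (binary) → 4096 + 2048 + 1024 + 256 + 64 + 32 + 16 + 4 + 2 = 7542 (decimal)
Convert six thousand five hundred forty-seven (English words) → 6×1000 + 5×100 + 47 = 6547 (decimal)
Compare 7542 vs 6547: smaller = 6547
6547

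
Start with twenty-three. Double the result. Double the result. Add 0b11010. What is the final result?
Convert twenty-three (English words) → 23 (decimal)
Start: 23
23 × 2 = 46
46 × 2 = 92
Convert 0b11010 (binary) → 16 + 8 + 2 = 26 (decimal)
92 + 26 = 118
118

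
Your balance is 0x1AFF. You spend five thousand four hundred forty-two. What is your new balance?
Convert 0x1AFF (hexadecimal) → 1×4096 + 10×256 + 15×16 + 15 = 6911 (decimal)
Convert five thousand four hundred forty-two (English words) → 5×1000 + 4×100 + 42 = 5442 (decimal)
Compute 6911 - 5442 = 1469
1469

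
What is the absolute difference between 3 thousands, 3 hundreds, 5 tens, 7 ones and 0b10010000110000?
Convert 3 thousands, 3 hundreds, 5 tens, 7 ones (place-value notation) → 3×1000 + 3×100 + 5×10 + 7 = 3357 (decimal)
Convert 0b10010000110000 (binary) → 8192 + 1024 + 32 + 16 = 9264 (decimal)
Compute |3357 - 9264| = 5907
5907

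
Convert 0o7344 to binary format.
Convert 0o7344 (octal) → 7×512 + 3×64 + 4×8 + 4 = 3812 (decimal)
Convert 3812 (decimal) → 3812 = 2048 + 1024 + 512 + 128 + 64 + 32 + 4 → 0b111011100100 (binary)
0b111011100100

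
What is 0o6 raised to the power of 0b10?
Convert 0o6 (octal) → 6 (decimal)
Convert 0b10 (binary) → 2 (decimal)
Compute 6 ^ 2 = 36
36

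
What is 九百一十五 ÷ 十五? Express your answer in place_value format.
Convert 九百一十五 (Chinese numeral) → 9×100 + 1×10 + 5 = 915 (decimal)
Convert 十五 (Chinese numeral) → 1×10 + 5 = 15 (decimal)
Compute 915 ÷ 15 = 61
Convert 61 (decimal) → 61 = 6×10 + 1 → 6 tens, 1 one (place-value notation)
6 tens, 1 one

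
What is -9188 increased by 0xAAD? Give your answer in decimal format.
Convert 0xAAD (hexadecimal) → 10×256 + 10×16 + 13 = 2733 (decimal)
Compute -9188 + 2733 = -6455
-6455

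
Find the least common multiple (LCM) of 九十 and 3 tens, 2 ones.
Convert 九十 (Chinese numeral) → 9×10 = 90 (decimal)
Convert 3 tens, 2 ones (place-value notation) → 3×10 + 2 = 32 (decimal)
Compute lcm(90, 32) = 1440
1440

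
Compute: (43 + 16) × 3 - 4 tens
Convert 4 tens (place-value notation) → 4×10 = 40 (decimal)
Expression in decimal: (43 + 16) × 3 - 40
Parentheses first: 43 + 16 = 59
Multiply: 59 × 3 = 177
Subtract: 177 - 40 = 137
137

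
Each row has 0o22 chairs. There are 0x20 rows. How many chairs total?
Convert 0o22 (octal) → 2×8 + 2 = 18 (decimal)
Convert 0x20 (hexadecimal) → 2×16 = 32 (decimal)
Compute 18 × 32 = 576
576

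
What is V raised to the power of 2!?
Convert V (Roman numeral) → 5 (decimal)
Convert 2! (factorial) → 2 (decimal)
Compute 5 ^ 2 = 25
25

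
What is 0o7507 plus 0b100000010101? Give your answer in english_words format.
Convert 0o7507 (octal) → 7×512 + 5×64 + 7 = 3911 (decimal)
Convert 0b100000010101 (binary) → 2048 + 16 + 4 + 1 = 2069 (decimal)
Compute 3911 + 2069 = 5980
Convert 5980 (decimal) → 5980 = 5×1000 + 9×100 + 80 → five thousand nine hundred eighty (English words)
five thousand nine hundred eighty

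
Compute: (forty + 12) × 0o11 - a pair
Convert forty (English words) → 40 (decimal)
Convert 0o11 (octal) → 1×8 + 1 = 9 (decimal)
Convert a pair (colloquial) → 2 (decimal)
Expression in decimal: (40 + 12) × 9 - 2
Parentheses first: 40 + 12 = 52
Multiply: 52 × 9 = 468
Subtract: 468 - 2 = 466
466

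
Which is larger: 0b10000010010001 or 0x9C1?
Convert 0b10000010010001 (binary) → 8192 + 128 + 16 + 1 = 8337 (decimal)
Convert 0x9C1 (hexadecimal) → 9×256 + 12×16 + 1 = 2497 (decimal)
Compare 8337 vs 2497: larger = 8337
8337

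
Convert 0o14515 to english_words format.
Convert 0o14515 (octal) → 1×4096 + 4×512 + 5×64 + 1×8 + 5 = 6477 (decimal)
Convert 6477 (decimal) → 6477 = 6×1000 + 4×100 + 77 → six thousand four hundred seventy-seven (English words)
six thousand four hundred seventy-seven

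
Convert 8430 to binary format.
Convert 8430 (decimal) → 8430 = 8192 + 128 + 64 + 32 + 8 + 4 + 2 → 0b10000011101110 (binary)
0b10000011101110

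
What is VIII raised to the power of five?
Convert VIII (Roman numeral) → 5 + 1 + 1 + 1 = 8 (decimal)
Convert five (English words) → 5 (decimal)
Compute 8 ^ 5 = 32768
32768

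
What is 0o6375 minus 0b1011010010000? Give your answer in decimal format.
Convert 0o6375 (octal) → 6×512 + 3×64 + 7×8 + 5 = 3325 (decimal)
Convert 0b1011010010000 (binary) → 4096 + 1024 + 512 + 128 + 16 = 5776 (decimal)
Compute 3325 - 5776 = -2451
-2451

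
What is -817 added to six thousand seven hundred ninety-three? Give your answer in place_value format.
Convert six thousand seven hundred ninety-three (English words) → 6×1000 + 7×100 + 93 = 6793 (decimal)
Compute -817 + 6793 = 5976
Convert 5976 (decimal) → 5976 = 5×1000 + 9×100 + 7×10 + 6 → 5 thousands, 9 hundreds, 7 tens, 6 ones (place-value notation)
5 thousands, 9 hundreds, 7 tens, 6 ones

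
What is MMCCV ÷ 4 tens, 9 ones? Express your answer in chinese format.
Convert MMCCV (Roman numeral) → 1000 + 1000 + 100 + 100 + 5 = 2205 (decimal)
Convert 4 tens, 9 ones (place-value notation) → 4×10 + 9 = 49 (decimal)
Compute 2205 ÷ 49 = 45
Convert 45 (decimal) → 45 = 4×10 + 5 → 四十五 (Chinese numeral)
四十五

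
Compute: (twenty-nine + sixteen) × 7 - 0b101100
Convert twenty-nine (English words) → 29 (decimal)
Convert sixteen (English words) → 16 (decimal)
Convert 0b101100 (binary) → 32 + 8 + 4 = 44 (decimal)
Expression in decimal: (29 + 16) × 7 - 44
Parentheses first: 29 + 16 = 45
Multiply: 45 × 7 = 315
Subtract: 315 - 44 = 271
271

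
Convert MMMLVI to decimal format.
Convert MMMLVI (Roman numeral) → 1000 + 1000 + 1000 + 50 + 5 + 1 = 3056 (decimal)
3056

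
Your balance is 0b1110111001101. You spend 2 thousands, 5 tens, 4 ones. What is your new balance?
Convert 0b1110111001101 (binary) → 4096 + 2048 + 1024 + 256 + 128 + 64 + 8 + 4 + 1 = 7629 (decimal)
Convert 2 thousands, 5 tens, 4 ones (place-value notation) → 2×1000 + 5×10 + 4 = 2054 (decimal)
Compute 7629 - 2054 = 5575
5575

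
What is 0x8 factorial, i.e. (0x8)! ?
Convert 0x8 (hexadecimal) → 8 (decimal)
Compute 8! = 40320
40320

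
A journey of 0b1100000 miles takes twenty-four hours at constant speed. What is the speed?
Convert 0b1100000 (binary) → 64 + 32 = 96 (decimal)
Convert twenty-four (English words) → 24 (decimal)
Compute 96 ÷ 24 = 4
4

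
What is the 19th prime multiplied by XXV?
Convert the 19th prime (prime index) → 67 (decimal)
Convert XXV (Roman numeral) → 10 + 10 + 5 = 25 (decimal)
Compute 67 × 25 = 1675
1675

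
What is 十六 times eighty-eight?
Convert 十六 (Chinese numeral) → 1×10 + 6 = 16 (decimal)
Convert eighty-eight (English words) → 88 (decimal)
Compute 16 × 88 = 1408
1408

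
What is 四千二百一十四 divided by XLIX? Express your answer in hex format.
Convert 四千二百一十四 (Chinese numeral) → 4×1000 + 2×100 + 1×10 + 4 = 4214 (decimal)
Convert XLIX (Roman numeral) → 40 + 9 = 49 (decimal)
Compute 4214 ÷ 49 = 86
Convert 86 (decimal) → 86 = 5×16 + 6 → 0x56 (hexadecimal)
0x56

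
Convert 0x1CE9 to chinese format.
Convert 0x1CE9 (hexadecimal) → 1×4096 + 12×256 + 14×16 + 9 = 7401 (decimal)
Convert 7401 (decimal) → 7401 = 7×1000 + 4×100 + 1 → 七千四百零一 (Chinese numeral)
七千四百零一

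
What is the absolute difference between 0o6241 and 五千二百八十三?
Convert 0o6241 (octal) → 6×512 + 2×64 + 4×8 + 1 = 3233 (decimal)
Convert 五千二百八十三 (Chinese numeral) → 5×1000 + 2×100 + 8×10 + 3 = 5283 (decimal)
Compute |3233 - 5283| = 2050
2050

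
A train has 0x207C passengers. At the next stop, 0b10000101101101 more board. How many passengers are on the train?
Convert 0x207C (hexadecimal) → 2×4096 + 7×16 + 12 = 8316 (decimal)
Convert 0b10000101101101 (binary) → 8192 + 256 + 64 + 32 + 8 + 4 + 1 = 8557 (decimal)
Compute 8316 + 8557 = 16873
16873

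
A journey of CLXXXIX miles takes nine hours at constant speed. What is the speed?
Convert CLXXXIX (Roman numeral) → 100 + 50 + 10 + 10 + 10 + 9 = 189 (decimal)
Convert nine (English words) → 9 (decimal)
Compute 189 ÷ 9 = 21
21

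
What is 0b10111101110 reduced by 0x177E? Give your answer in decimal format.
Convert 0b10111101110 (binary) → 1024 + 256 + 128 + 64 + 32 + 8 + 4 + 2 = 1518 (decimal)
Convert 0x177E (hexadecimal) → 1×4096 + 7×256 + 7×16 + 14 = 6014 (decimal)
Compute 1518 - 6014 = -4496
-4496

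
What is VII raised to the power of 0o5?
Convert VII (Roman numeral) → 5 + 1 + 1 = 7 (decimal)
Convert 0o5 (octal) → 5 (decimal)
Compute 7 ^ 5 = 16807
16807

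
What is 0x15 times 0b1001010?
Convert 0x15 (hexadecimal) → 1×16 + 5 = 21 (decimal)
Convert 0b1001010 (binary) → 64 + 8 + 2 = 74 (decimal)
Compute 21 × 74 = 1554
1554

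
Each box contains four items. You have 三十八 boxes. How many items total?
Convert four (English words) → 4 (decimal)
Convert 三十八 (Chinese numeral) → 3×10 + 8 = 38 (decimal)
Compute 4 × 38 = 152
152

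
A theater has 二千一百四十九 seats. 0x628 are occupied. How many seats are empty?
Convert 二千一百四十九 (Chinese numeral) → 2×1000 + 1×100 + 4×10 + 9 = 2149 (decimal)
Convert 0x628 (hexadecimal) → 6×256 + 2×16 + 8 = 1576 (decimal)
Compute 2149 - 1576 = 573
573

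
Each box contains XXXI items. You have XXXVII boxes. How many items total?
Convert XXXI (Roman numeral) → 10 + 10 + 10 + 1 = 31 (decimal)
Convert XXXVII (Roman numeral) → 10 + 10 + 10 + 5 + 1 + 1 = 37 (decimal)
Compute 31 × 37 = 1147
1147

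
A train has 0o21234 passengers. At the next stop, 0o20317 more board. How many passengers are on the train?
Convert 0o21234 (octal) → 2×4096 + 1×512 + 2×64 + 3×8 + 4 = 8860 (decimal)
Convert 0o20317 (octal) → 2×4096 + 3×64 + 1×8 + 7 = 8399 (decimal)
Compute 8860 + 8399 = 17259
17259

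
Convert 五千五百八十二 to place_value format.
Convert 五千五百八十二 (Chinese numeral) → 5×1000 + 5×100 + 8×10 + 2 = 5582 (decimal)
Convert 5582 (decimal) → 5582 = 5×1000 + 5×100 + 8×10 + 2 → 5 thousands, 5 hundreds, 8 tens, 2 ones (place-value notation)
5 thousands, 5 hundreds, 8 tens, 2 ones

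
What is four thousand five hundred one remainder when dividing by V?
Convert four thousand five hundred one (English words) → 4×1000 + 5×100 + 1 = 4501 (decimal)
Convert V (Roman numeral) → 5 (decimal)
Compute 4501 mod 5 = 1
1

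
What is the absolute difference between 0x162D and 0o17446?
Convert 0x162D (hexadecimal) → 1×4096 + 6×256 + 2×16 + 13 = 5677 (decimal)
Convert 0o17446 (octal) → 1×4096 + 7×512 + 4×64 + 4×8 + 6 = 7974 (decimal)
Compute |5677 - 7974| = 2297
2297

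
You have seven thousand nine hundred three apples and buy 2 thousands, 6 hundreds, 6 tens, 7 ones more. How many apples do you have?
Convert seven thousand nine hundred three (English words) → 7×1000 + 9×100 + 3 = 7903 (decimal)
Convert 2 thousands, 6 hundreds, 6 tens, 7 ones (place-value notation) → 2×1000 + 6×100 + 6×10 + 7 = 2667 (decimal)
Compute 7903 + 2667 = 10570
10570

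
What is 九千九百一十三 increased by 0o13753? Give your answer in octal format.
Convert 九千九百一十三 (Chinese numeral) → 9×1000 + 9×100 + 1×10 + 3 = 9913 (decimal)
Convert 0o13753 (octal) → 1×4096 + 3×512 + 7×64 + 5×8 + 3 = 6123 (decimal)
Compute 9913 + 6123 = 16036
Convert 16036 (decimal) → 16036 = 3×4096 + 7×512 + 2×64 + 4×8 + 4 → 0o37244 (octal)
0o37244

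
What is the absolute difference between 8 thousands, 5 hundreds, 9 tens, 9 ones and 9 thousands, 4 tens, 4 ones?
Convert 8 thousands, 5 hundreds, 9 tens, 9 ones (place-value notation) → 8×1000 + 5×100 + 9×10 + 9 = 8599 (decimal)
Convert 9 thousands, 4 tens, 4 ones (place-value notation) → 9×1000 + 4×10 + 4 = 9044 (decimal)
Compute |8599 - 9044| = 445
445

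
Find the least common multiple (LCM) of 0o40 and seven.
Convert 0o40 (octal) → 4×8 = 32 (decimal)
Convert seven (English words) → 7 (decimal)
Compute lcm(32, 7) = 224
224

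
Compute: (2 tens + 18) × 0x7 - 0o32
Convert 2 tens (place-value notation) → 2×10 = 20 (decimal)
Convert 0x7 (hexadecimal) → 7 (decimal)
Convert 0o32 (octal) → 3×8 + 2 = 26 (decimal)
Expression in decimal: (20 + 18) × 7 - 26
Parentheses first: 20 + 18 = 38
Multiply: 38 × 7 = 266
Subtract: 266 - 26 = 240
240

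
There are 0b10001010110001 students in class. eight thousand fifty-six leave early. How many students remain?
Convert 0b10001010110001 (binary) → 8192 + 512 + 128 + 32 + 16 + 1 = 8881 (decimal)
Convert eight thousand fifty-six (English words) → 8×1000 + 56 = 8056 (decimal)
Compute 8881 - 8056 = 825
825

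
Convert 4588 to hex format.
Convert 4588 (decimal) → 4588 = 1×4096 + 1×256 + 14×16 + 12 → 0x11EC (hexadecimal)
0x11EC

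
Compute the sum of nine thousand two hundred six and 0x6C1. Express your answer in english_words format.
Convert nine thousand two hundred six (English words) → 9×1000 + 2×100 + 6 = 9206 (decimal)
Convert 0x6C1 (hexadecimal) → 6×256 + 12×16 + 1 = 1729 (decimal)
Compute 9206 + 1729 = 10935
Convert 10935 (decimal) → 10935 = 10×1000 + 9×100 + 35 → ten thousand nine hundred thirty-five (English words)
ten thousand nine hundred thirty-five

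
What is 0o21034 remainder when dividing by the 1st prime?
Convert 0o21034 (octal) → 2×4096 + 1×512 + 3×8 + 4 = 8732 (decimal)
Convert the 1st prime (prime index) → 2 (decimal)
Compute 8732 mod 2 = 0
0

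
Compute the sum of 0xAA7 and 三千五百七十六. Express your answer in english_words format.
Convert 0xAA7 (hexadecimal) → 10×256 + 10×16 + 7 = 2727 (decimal)
Convert 三千五百七十六 (Chinese numeral) → 3×1000 + 5×100 + 7×10 + 6 = 3576 (decimal)
Compute 2727 + 3576 = 6303
Convert 6303 (decimal) → 6303 = 6×1000 + 3×100 + 3 → six thousand three hundred three (English words)
six thousand three hundred three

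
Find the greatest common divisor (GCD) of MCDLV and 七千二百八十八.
Convert MCDLV (Roman numeral) → 1000 + 400 + 50 + 5 = 1455 (decimal)
Convert 七千二百八十八 (Chinese numeral) → 7×1000 + 2×100 + 8×10 + 8 = 7288 (decimal)
Compute gcd(1455, 7288) = 1
1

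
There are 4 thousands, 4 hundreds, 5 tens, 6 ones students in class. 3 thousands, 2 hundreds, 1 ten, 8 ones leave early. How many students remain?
Convert 4 thousands, 4 hundreds, 5 tens, 6 ones (place-value notation) → 4×1000 + 4×100 + 5×10 + 6 = 4456 (decimal)
Convert 3 thousands, 2 hundreds, 1 ten, 8 ones (place-value notation) → 3×1000 + 2×100 + 1×10 + 8 = 3218 (decimal)
Compute 4456 - 3218 = 1238
1238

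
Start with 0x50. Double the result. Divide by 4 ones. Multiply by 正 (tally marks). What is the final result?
Convert 0x50 (hexadecimal) → 5×16 = 80 (decimal)
Start: 80
80 × 2 = 160
Convert 4 ones (place-value notation) → 4 (decimal)
160 ÷ 4 = 40
Convert 正 (tally marks) → 5 (decimal)
40 × 5 = 200
200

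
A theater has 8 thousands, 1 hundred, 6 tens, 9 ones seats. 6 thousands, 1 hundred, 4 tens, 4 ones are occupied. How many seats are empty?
Convert 8 thousands, 1 hundred, 6 tens, 9 ones (place-value notation) → 8×1000 + 1×100 + 6×10 + 9 = 8169 (decimal)
Convert 6 thousands, 1 hundred, 4 tens, 4 ones (place-value notation) → 6×1000 + 1×100 + 4×10 + 4 = 6144 (decimal)
Compute 8169 - 6144 = 2025
2025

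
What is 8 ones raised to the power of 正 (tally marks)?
Convert 8 ones (place-value notation) → 8 (decimal)
Convert 正 (tally marks) → 5 (decimal)
Compute 8 ^ 5 = 32768
32768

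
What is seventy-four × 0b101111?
Convert seventy-four (English words) → 74 (decimal)
Convert 0b101111 (binary) → 32 + 8 + 4 + 2 + 1 = 47 (decimal)
Compute 74 × 47 = 3478
3478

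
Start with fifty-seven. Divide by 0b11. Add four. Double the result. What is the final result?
Convert fifty-seven (English words) → 57 (decimal)
Start: 57
Convert 0b11 (binary) → 2 + 1 = 3 (decimal)
57 ÷ 3 = 19
Convert four (English words) → 4 (decimal)
19 + 4 = 23
23 × 2 = 46
46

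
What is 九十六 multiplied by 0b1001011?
Convert 九十六 (Chinese numeral) → 9×10 + 6 = 96 (decimal)
Convert 0b1001011 (binary) → 64 + 8 + 2 + 1 = 75 (decimal)
Compute 96 × 75 = 7200
7200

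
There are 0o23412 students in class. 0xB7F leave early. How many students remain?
Convert 0o23412 (octal) → 2×4096 + 3×512 + 4×64 + 1×8 + 2 = 9994 (decimal)
Convert 0xB7F (hexadecimal) → 11×256 + 7×16 + 15 = 2943 (decimal)
Compute 9994 - 2943 = 7051
7051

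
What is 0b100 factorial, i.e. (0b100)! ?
Convert 0b100 (binary) → 4 (decimal)
Compute 4! = 24
24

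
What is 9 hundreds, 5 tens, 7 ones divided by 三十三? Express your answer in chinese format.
Convert 9 hundreds, 5 tens, 7 ones (place-value notation) → 9×100 + 5×10 + 7 = 957 (decimal)
Convert 三十三 (Chinese numeral) → 3×10 + 3 = 33 (decimal)
Compute 957 ÷ 33 = 29
Convert 29 (decimal) → 29 = 2×10 + 9 → 二十九 (Chinese numeral)
二十九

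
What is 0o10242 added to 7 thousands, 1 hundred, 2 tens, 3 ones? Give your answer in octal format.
Convert 0o10242 (octal) → 1×4096 + 2×64 + 4×8 + 2 = 4258 (decimal)
Convert 7 thousands, 1 hundred, 2 tens, 3 ones (place-value notation) → 7×1000 + 1×100 + 2×10 + 3 = 7123 (decimal)
Compute 4258 + 7123 = 11381
Convert 11381 (decimal) → 11381 = 2×4096 + 6×512 + 1×64 + 6×8 + 5 → 0o26165 (octal)
0o26165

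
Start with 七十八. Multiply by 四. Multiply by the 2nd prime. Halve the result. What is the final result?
Convert 七十八 (Chinese numeral) → 7×10 + 8 = 78 (decimal)
Start: 78
Convert 四 (Chinese numeral) → 4 (decimal)
78 × 4 = 312
Convert the 2nd prime (prime index) → 3 (decimal)
312 × 3 = 936
936 ÷ 2 = 468
468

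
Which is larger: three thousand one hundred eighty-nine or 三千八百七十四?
Convert three thousand one hundred eighty-nine (English words) → 3×1000 + 1×100 + 89 = 3189 (decimal)
Convert 三千八百七十四 (Chinese numeral) → 3×1000 + 8×100 + 7×10 + 4 = 3874 (decimal)
Compare 3189 vs 3874: larger = 3874
3874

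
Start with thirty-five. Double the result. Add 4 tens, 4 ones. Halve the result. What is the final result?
Convert thirty-five (English words) → 35 (decimal)
Start: 35
35 × 2 = 70
Convert 4 tens, 4 ones (place-value notation) → 4×10 + 4 = 44 (decimal)
70 + 44 = 114
114 ÷ 2 = 57
57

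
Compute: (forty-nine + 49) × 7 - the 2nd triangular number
Convert forty-nine (English words) → 49 (decimal)
Convert the 2nd triangular number (triangular index) → 2×3/2 = 3 (decimal)
Expression in decimal: (49 + 49) × 7 - 3
Parentheses first: 49 + 49 = 98
Multiply: 98 × 7 = 686
Subtract: 686 - 3 = 683
683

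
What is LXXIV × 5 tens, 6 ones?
Convert LXXIV (Roman numeral) → 50 + 10 + 10 + 4 = 74 (decimal)
Convert 5 tens, 6 ones (place-value notation) → 5×10 + 6 = 56 (decimal)
Compute 74 × 56 = 4144
4144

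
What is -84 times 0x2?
Convert 0x2 (hexadecimal) → 2 (decimal)
Compute -84 × 2 = -168
-168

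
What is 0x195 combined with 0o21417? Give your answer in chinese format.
Convert 0x195 (hexadecimal) → 1×256 + 9×16 + 5 = 405 (decimal)
Convert 0o21417 (octal) → 2×4096 + 1×512 + 4×64 + 1×8 + 7 = 8975 (decimal)
Compute 405 + 8975 = 9380
Convert 9380 (decimal) → 9380 = 9×1000 + 3×100 + 8×10 → 九千三百八十 (Chinese numeral)
九千三百八十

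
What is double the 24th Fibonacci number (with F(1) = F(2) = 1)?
The 24th Fibonacci number (with F(1) = F(2) = 1) = 46368
Compute 46368 × 2 = 92736
92736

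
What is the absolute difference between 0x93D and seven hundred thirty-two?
Convert 0x93D (hexadecimal) → 9×256 + 3×16 + 13 = 2365 (decimal)
Convert seven hundred thirty-two (English words) → 7×100 + 32 = 732 (decimal)
Compute |2365 - 732| = 1633
1633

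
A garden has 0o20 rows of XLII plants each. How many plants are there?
Convert XLII (Roman numeral) → 40 + 1 + 1 = 42 (decimal)
Convert 0o20 (octal) → 2×8 = 16 (decimal)
Compute 42 × 16 = 672
672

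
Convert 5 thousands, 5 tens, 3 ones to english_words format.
Convert 5 thousands, 5 tens, 3 ones (place-value notation) → 5×1000 + 5×10 + 3 = 5053 (decimal)
Convert 5053 (decimal) → 5053 = 5×1000 + 53 → five thousand fifty-three (English words)
five thousand fifty-three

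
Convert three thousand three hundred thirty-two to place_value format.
Convert three thousand three hundred thirty-two (English words) → 3×1000 + 3×100 + 32 = 3332 (decimal)
Convert 3332 (decimal) → 3332 = 3×1000 + 3×100 + 3×10 + 2 → 3 thousands, 3 hundreds, 3 tens, 2 ones (place-value notation)
3 thousands, 3 hundreds, 3 tens, 2 ones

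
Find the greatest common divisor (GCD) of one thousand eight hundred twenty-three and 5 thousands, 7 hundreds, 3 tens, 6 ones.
Convert one thousand eight hundred twenty-three (English words) → 1×1000 + 8×100 + 23 = 1823 (decimal)
Convert 5 thousands, 7 hundreds, 3 tens, 6 ones (place-value notation) → 5×1000 + 7×100 + 3×10 + 6 = 5736 (decimal)
Compute gcd(1823, 5736) = 1
1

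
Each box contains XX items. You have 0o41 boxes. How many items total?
Convert XX (Roman numeral) → 10 + 10 = 20 (decimal)
Convert 0o41 (octal) → 4×8 + 1 = 33 (decimal)
Compute 20 × 33 = 660
660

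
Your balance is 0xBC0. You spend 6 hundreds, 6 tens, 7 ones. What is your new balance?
Convert 0xBC0 (hexadecimal) → 11×256 + 12×16 = 3008 (decimal)
Convert 6 hundreds, 6 tens, 7 ones (place-value notation) → 6×100 + 6×10 + 7 = 667 (decimal)
Compute 3008 - 667 = 2341
2341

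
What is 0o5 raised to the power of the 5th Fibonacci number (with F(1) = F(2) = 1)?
Convert 0o5 (octal) → 5 (decimal)
Convert the 5th Fibonacci number (with F(1) = F(2) = 1) (Fibonacci index) → 1, 1, 2, 3, 5 → 5 (decimal)
Compute 5 ^ 5 = 3125
3125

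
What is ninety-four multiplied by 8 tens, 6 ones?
Convert ninety-four (English words) → 94 (decimal)
Convert 8 tens, 6 ones (place-value notation) → 8×10 + 6 = 86 (decimal)
Compute 94 × 86 = 8084
8084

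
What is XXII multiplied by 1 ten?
Convert XXII (Roman numeral) → 10 + 10 + 1 + 1 = 22 (decimal)
Convert 1 ten (place-value notation) → 1×10 = 10 (decimal)
Compute 22 × 10 = 220
220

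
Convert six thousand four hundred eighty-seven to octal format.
Convert six thousand four hundred eighty-seven (English words) → 6×1000 + 4×100 + 87 = 6487 (decimal)
Convert 6487 (decimal) → 6487 = 1×4096 + 4×512 + 5×64 + 2×8 + 7 → 0o14527 (octal)
0o14527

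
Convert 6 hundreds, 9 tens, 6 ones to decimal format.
Convert 6 hundreds, 9 tens, 6 ones (place-value notation) → 6×100 + 9×10 + 6 = 696 (decimal)
696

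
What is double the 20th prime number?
The 20th prime number = 71
Compute 71 × 2 = 142
142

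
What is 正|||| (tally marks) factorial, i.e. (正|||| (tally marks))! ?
Convert 正|||| (tally marks) → 5 + 4 = 9 (decimal)
Compute 9! = 362880
362880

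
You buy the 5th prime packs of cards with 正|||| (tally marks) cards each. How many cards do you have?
Convert 正|||| (tally marks) → 5 + 4 = 9 (decimal)
Convert the 5th prime (prime index) → 11 (decimal)
Compute 9 × 11 = 99
99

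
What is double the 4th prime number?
The 4th prime number = 7
Compute 7 × 2 = 14
14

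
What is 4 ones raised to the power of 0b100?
Convert 4 ones (place-value notation) → 4 (decimal)
Convert 0b100 (binary) → 4 (decimal)
Compute 4 ^ 4 = 256
256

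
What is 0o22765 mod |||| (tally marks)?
Convert 0o22765 (octal) → 2×4096 + 2×512 + 7×64 + 6×8 + 5 = 9717 (decimal)
Convert |||| (tally marks) → 4 (decimal)
Compute 9717 mod 4 = 1
1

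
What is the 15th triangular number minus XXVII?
The 15th triangular number = 15×16/2 = 120
Convert XXVII (Roman numeral) → 10 + 10 + 5 + 1 + 1 = 27 (decimal)
Compute 120 - 27 = 93
93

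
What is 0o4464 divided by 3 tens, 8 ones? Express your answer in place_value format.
Convert 0o4464 (octal) → 4×512 + 4×64 + 6×8 + 4 = 2356 (decimal)
Convert 3 tens, 8 ones (place-value notation) → 3×10 + 8 = 38 (decimal)
Compute 2356 ÷ 38 = 62
Convert 62 (decimal) → 62 = 6×10 + 2 → 6 tens, 2 ones (place-value notation)
6 tens, 2 ones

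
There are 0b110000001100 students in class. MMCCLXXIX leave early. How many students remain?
Convert 0b110000001100 (binary) → 2048 + 1024 + 8 + 4 = 3084 (decimal)
Convert MMCCLXXIX (Roman numeral) → 1000 + 1000 + 100 + 100 + 50 + 10 + 10 + 9 = 2279 (decimal)
Compute 3084 - 2279 = 805
805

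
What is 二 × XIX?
Convert 二 (Chinese numeral) → 2 (decimal)
Convert XIX (Roman numeral) → 10 + 9 = 19 (decimal)
Compute 2 × 19 = 38
38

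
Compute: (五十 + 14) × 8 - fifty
Convert 五十 (Chinese numeral) → 5×10 = 50 (decimal)
Convert fifty (English words) → 50 (decimal)
Expression in decimal: (50 + 14) × 8 - 50
Parentheses first: 50 + 14 = 64
Multiply: 64 × 8 = 512
Subtract: 512 - 50 = 462
462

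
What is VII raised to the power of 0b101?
Convert VII (Roman numeral) → 5 + 1 + 1 = 7 (decimal)
Convert 0b101 (binary) → 4 + 1 = 5 (decimal)
Compute 7 ^ 5 = 16807
16807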